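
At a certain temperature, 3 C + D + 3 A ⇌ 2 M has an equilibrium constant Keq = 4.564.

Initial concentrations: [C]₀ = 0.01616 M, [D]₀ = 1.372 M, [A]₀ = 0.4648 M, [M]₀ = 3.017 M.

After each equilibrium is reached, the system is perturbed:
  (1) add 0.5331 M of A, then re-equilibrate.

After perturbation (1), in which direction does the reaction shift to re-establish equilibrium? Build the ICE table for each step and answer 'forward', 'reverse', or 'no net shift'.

Direction: forward

Q₀ = 1.5656e+07 vs Keq = 4.564 ⇒ Q>K, reverse
Step 1:
                    C           D           A           M
  I           0.01616       1.372      0.4648       3.017
  C            0.7584      0.2528      0.7584     -0.5056
  E            0.7746       1.625       1.223       2.511
  solve Keq expr → x = -0.2528; check Q = 4.564
Then add 0.5331 M of A.
Step 2:
                    C           D           A           M
  I            0.7746       1.625       1.756       2.511
  C           -0.1584    -0.05279     -0.1584      0.1056
  E            0.6162       1.572       1.598       2.617
  solve Keq expr → x = 0.05279; check Q = 4.564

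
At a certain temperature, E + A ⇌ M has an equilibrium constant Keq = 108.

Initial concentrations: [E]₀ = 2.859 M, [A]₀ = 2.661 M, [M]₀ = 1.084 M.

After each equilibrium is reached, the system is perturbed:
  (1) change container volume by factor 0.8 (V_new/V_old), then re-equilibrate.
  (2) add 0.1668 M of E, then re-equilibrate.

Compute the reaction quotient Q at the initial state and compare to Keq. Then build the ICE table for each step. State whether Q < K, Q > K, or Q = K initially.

Q₀ = 0.1425 vs Keq = 108 ⇒ Q<K, forward
Step 1:
                  E         A         M
  init        2.859     2.661     1.084
  Δ          -2.552    -2.552     2.552
  eq         0.3075    0.1095     3.636
  solve Keq expr → x = 2.552; check Q = 108
Then change container volume by factor 0.8 (V_new/V_old).
Step 2:
                  E         A         M
  init       0.3843    0.1368     4.544
  Δ        -0.02063  -0.02063   0.02063
  eq         0.3637    0.1162     4.565
  solve Keq expr → x = 0.02063; check Q = 108
Then add 0.1668 M of E.
Step 3:
                  E         A         M
  init       0.5305    0.1162     4.565
  Δ        -0.03102  -0.03102   0.03102
  eq         0.4995    0.0852     4.596
  solve Keq expr → x = 0.03102; check Q = 108

Q₀ = 0.1425; Q < K (proceeds forward)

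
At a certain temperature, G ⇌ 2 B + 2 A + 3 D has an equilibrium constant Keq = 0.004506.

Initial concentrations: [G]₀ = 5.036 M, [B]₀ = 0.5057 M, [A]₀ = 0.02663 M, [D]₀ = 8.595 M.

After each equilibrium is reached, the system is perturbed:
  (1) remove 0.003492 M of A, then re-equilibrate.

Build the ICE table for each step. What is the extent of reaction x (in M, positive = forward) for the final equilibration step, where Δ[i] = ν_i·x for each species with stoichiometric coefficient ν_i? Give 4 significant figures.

Q₀ = 0.02287 vs Keq = 0.004506 ⇒ Q>K, reverse
Step 1:
                   G          B          A          D
  Initial      5.036     0.5057    0.02663      8.595
  Change    0.007203   -0.01441   -0.01441   -0.02161
  Equil        5.043     0.4913    0.01222      8.573
  solve Keq expr → x = -0.007203; check Q = 0.004506
Then remove 0.003492 M of A.
Step 2:
                   G          B          A          D
  Initial      5.043     0.4913   0.008731      8.573
  Change   -0.001698   0.003395   0.003395   0.005093
  Equil        5.042     0.4947    0.01213      8.578
  solve Keq expr → x = 0.001698; check Q = 0.004506

x = 0.001698 M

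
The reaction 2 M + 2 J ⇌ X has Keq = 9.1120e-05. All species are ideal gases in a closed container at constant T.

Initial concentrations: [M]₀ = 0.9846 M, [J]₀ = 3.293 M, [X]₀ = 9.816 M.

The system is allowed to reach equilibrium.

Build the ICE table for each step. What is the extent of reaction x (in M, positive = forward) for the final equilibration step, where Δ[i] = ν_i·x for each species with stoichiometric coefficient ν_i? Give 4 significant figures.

Q₀ = 0.9338 vs Keq = 9.1120e-05 ⇒ Q>K, reverse
Step 1:
                   M          J          X
  I           0.9846      3.293      9.816
  C            12.14      12.14     -6.072
  E            13.13      15.44      3.744
  solve Keq expr → x = -6.072; check Q = 9.1120e-05

x = -6.072 M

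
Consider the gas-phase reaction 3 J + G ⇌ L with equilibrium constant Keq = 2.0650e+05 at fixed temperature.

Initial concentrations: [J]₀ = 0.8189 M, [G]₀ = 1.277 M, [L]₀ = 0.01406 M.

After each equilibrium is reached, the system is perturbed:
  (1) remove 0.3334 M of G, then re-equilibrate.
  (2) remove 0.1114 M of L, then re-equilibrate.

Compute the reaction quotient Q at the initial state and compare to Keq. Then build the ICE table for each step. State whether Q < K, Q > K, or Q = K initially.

Q₀ = 0.02005; Q < K (proceeds forward)

Q₀ = 0.02005 vs Keq = 2.0650e+05 ⇒ Q<K, forward
Step 1:
                    J           G           L
  I            0.8189       1.277     0.01406
  C           -0.8078     -0.2693      0.2693
  E           0.01108       1.008      0.2833
  solve Keq expr → x = 0.2693; check Q = 2.0650e+05
Then remove 0.3334 M of G.
Step 2:
                    J           G           L
  I           0.01108      0.6743      0.2833
  C          0.001577  5.2568e-04 -5.2568e-04
  E           0.01266      0.6749      0.2828
  solve Keq expr → x = -5.2568e-04; check Q = 2.0650e+05
Then remove 0.1114 M of L.
Step 3:
                    J           G           L
  I           0.01266      0.6749      0.1714
  C         -0.001929 -6.4314e-04  6.4314e-04
  E           0.01073      0.6742       0.172
  solve Keq expr → x = 6.4314e-04; check Q = 2.0650e+05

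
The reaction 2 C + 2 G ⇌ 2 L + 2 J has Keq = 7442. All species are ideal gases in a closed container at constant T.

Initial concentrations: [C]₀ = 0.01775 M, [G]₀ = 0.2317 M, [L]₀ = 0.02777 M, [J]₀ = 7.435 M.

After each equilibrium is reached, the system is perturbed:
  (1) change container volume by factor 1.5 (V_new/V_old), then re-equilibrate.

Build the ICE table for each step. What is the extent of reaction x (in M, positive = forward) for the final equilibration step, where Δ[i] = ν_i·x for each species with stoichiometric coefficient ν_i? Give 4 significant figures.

Q₀ = 2520 vs Keq = 7442 ⇒ Q<K, forward
Step 1:
                  C         G         L         J
  Initial   0.01775    0.2317   0.02777     7.435
  Change  -0.005197 -0.005197  0.005197  0.005197
  Equil     0.01255    0.2265   0.03297      7.44
  solve Keq expr → x = 0.002599; check Q = 7442
Then change container volume by factor 1.5 (V_new/V_old).
Step 2:
                  C         G         L         J
  Initial  0.008369     0.151   0.02198      4.96
  Change          0         0         0         0
  Equil    0.008369     0.151   0.02198      4.96
  solve Keq expr → x = 0; check Q = 7442

x = 0 M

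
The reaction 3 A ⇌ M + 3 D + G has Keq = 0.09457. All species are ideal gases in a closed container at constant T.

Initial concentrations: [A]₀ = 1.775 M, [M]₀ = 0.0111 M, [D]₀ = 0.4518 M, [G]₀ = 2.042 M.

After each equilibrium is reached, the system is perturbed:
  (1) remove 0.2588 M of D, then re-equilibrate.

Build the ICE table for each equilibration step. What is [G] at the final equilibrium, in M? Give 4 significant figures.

Q₀ = 3.7379e-04 vs Keq = 0.09457 ⇒ Q<K, forward
Step 1:
                   A          M          D          G
  Initial      1.775     0.0111     0.4518      2.042
  Change     -0.4293     0.1431     0.4293     0.1431
  Equil        1.346     0.1542     0.8811      2.185
  solve Keq expr → x = 0.1431; check Q = 0.09457
Then remove 0.2588 M of D.
Step 2:
                   A          M          D          G
  Initial      1.346     0.1542     0.6223      2.185
  Change     -0.1182    0.03941     0.1182    0.03941
  Equil        1.227     0.1936     0.7405      2.225
  solve Keq expr → x = 0.03941; check Q = 0.09457

[G]_eq = 2.225 M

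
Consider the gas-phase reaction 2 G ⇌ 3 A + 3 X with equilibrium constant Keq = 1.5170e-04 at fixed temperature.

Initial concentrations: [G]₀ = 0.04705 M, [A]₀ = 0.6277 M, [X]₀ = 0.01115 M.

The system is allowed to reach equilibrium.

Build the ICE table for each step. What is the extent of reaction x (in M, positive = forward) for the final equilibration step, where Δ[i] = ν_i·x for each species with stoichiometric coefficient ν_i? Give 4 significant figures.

x = -2.2738e-05 M

Q₀ = 1.5487e-04 vs Keq = 1.5170e-04 ⇒ Q>K, reverse
Step 1:
                    G           A           X
  Initial     0.04705      0.6277     0.01115
  Change   4.5477e-05 -6.8215e-05 -6.8215e-05
  Equil        0.0471      0.6276     0.01108
  solve Keq expr → x = -2.2738e-05; check Q = 1.5170e-04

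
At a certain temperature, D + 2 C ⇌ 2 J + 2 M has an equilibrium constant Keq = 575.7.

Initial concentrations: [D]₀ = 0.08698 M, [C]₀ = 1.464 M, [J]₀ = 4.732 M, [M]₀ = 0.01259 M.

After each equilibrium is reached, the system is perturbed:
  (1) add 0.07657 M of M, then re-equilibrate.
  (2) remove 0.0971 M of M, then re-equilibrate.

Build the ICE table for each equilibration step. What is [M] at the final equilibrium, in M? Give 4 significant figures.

[M]_eq = 0.1647 M

Q₀ = 0.01904 vs Keq = 575.7 ⇒ Q<K, forward
Step 1:
                   D          C          J          M
  Initial    0.08698      1.464      4.732    0.01259
  Change    -0.08612    -0.1722     0.1722     0.1722
  Equil   8.5542e-04      1.292      4.904     0.1848
  solve Keq expr → x = 0.08612; check Q = 575.7
Then add 0.07657 M of M.
Step 2:
                   D          C          J          M
  Initial 8.5542e-04      1.292      4.904     0.2614
  Change  8.2843e-04   0.001657  -0.001657  -0.001657
  Equil     0.001684      1.293      4.903     0.2598
  solve Keq expr → x = -8.2843e-04; check Q = 575.7
Then remove 0.0971 M of M.
Step 3:
                   D          C          J          M
  Initial   0.001684      1.293      4.903     0.1627
  Change   -0.001005  -0.002009   0.002009   0.002009
  Equil   6.7932e-04      1.291      4.905     0.1647
  solve Keq expr → x = 0.001005; check Q = 575.7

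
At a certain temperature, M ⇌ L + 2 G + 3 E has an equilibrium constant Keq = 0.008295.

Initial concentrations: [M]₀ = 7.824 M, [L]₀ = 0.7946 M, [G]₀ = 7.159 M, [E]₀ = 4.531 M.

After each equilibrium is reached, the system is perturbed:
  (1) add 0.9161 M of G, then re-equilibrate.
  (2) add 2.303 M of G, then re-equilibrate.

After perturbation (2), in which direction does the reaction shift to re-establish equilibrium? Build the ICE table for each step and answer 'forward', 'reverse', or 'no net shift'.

Direction: reverse

Q₀ = 484.2 vs Keq = 0.008295 ⇒ Q>K, reverse
Step 1:
                    M           L           G           E
  I             7.824      0.7946       7.159       4.531
  C            0.7944     -0.7944      -1.589      -2.383
  E             8.618  2.3251e-04        5.57       2.148
  solve Keq expr → x = -0.7944; check Q = 0.008295
Then add 0.9161 M of G.
Step 2:
                    M           L           G           E
  I             8.618  2.3251e-04       6.486       2.148
  C        6.0989e-05 -6.0989e-05 -1.2198e-04 -1.8297e-04
  E             8.618  1.7153e-04       6.486       2.148
  solve Keq expr → x = -6.0989e-05; check Q = 0.008295
Then add 2.303 M of G.
Step 3:
                    M           L           G           E
  I             8.618  1.7153e-04       8.789       2.148
  C        7.8077e-05 -7.8077e-05 -1.5615e-04 -2.3423e-04
  E             8.619  9.3449e-05       8.789       2.147
  solve Keq expr → x = -7.8077e-05; check Q = 0.008295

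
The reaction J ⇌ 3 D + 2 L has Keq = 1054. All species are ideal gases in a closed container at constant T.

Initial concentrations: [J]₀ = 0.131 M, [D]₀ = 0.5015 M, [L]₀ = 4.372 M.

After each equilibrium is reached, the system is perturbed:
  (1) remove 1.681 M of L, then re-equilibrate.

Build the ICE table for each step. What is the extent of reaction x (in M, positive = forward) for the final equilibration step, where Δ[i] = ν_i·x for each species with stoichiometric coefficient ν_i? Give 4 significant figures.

x = 0.007108 M

Q₀ = 18.4 vs Keq = 1054 ⇒ Q<K, forward
Step 1:
                  J         D         L
  init        0.131    0.5015     4.372
  Δ         -0.1183     0.355    0.2367
  eq        0.01266    0.8565     4.609
  solve Keq expr → x = 0.1183; check Q = 1054
Then remove 1.681 M of L.
Step 2:
                  J         D         L
  init      0.01266    0.8565     2.928
  Δ       -0.007108   0.02132   0.01422
  eq       0.005555    0.8778     2.942
  solve Keq expr → x = 0.007108; check Q = 1054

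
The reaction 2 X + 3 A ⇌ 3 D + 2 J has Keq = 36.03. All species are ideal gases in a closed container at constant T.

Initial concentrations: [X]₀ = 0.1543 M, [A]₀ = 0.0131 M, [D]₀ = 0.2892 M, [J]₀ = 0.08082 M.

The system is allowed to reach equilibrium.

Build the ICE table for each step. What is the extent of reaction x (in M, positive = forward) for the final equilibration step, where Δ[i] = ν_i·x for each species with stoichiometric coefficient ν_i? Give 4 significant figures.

x = -0.00909 M

Q₀ = 2952 vs Keq = 36.03 ⇒ Q>K, reverse
Step 1:
                    X           A           D           J
  Initial      0.1543      0.0131      0.2892     0.08082
  Change      0.01818     0.02727    -0.02727    -0.01818
  Equil        0.1725     0.04037      0.2619     0.06264
  solve Keq expr → x = -0.00909; check Q = 36.03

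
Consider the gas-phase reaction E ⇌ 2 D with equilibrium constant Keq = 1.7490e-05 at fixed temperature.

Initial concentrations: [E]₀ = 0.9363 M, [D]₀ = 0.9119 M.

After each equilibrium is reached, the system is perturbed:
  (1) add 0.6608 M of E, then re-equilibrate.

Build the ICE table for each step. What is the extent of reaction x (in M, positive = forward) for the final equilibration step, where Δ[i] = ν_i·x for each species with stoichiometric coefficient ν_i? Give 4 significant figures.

Q₀ = 0.8881 vs Keq = 1.7490e-05 ⇒ Q>K, reverse
Step 1:
                    E           D
  Initial      0.9363      0.9119
  Change       0.4535      -0.907
  Equil          1.39     0.00493
  solve Keq expr → x = -0.4535; check Q = 1.7490e-05
Then add 0.6608 M of E.
Step 2:
                    E           D
  Initial       2.051     0.00493
  Change  -5.2885e-04    0.001058
  Equil          2.05    0.005988
  solve Keq expr → x = 5.2885e-04; check Q = 1.7490e-05

x = 5.2885e-04 M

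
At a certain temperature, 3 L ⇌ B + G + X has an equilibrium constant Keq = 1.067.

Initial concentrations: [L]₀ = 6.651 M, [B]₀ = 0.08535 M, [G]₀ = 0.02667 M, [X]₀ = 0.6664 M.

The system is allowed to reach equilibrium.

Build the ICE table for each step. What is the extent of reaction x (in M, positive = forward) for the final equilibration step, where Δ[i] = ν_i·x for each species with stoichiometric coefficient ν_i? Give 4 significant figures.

x = 1.613 M

Q₀ = 5.1559e-06 vs Keq = 1.067 ⇒ Q<K, forward
Step 1:
                    L           B           G           X
  I             6.651     0.08535     0.02667      0.6664
  C            -4.839       1.613       1.613       1.613
  E             1.812       1.698        1.64       2.279
  solve Keq expr → x = 1.613; check Q = 1.067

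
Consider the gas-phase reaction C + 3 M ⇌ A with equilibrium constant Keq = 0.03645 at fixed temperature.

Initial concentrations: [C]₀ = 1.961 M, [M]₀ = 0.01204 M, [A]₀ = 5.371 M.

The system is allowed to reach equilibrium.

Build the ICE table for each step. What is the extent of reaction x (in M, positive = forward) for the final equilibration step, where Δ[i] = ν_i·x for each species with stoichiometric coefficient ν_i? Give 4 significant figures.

x = -1.116 M

Q₀ = 1.5693e+06 vs Keq = 0.03645 ⇒ Q>K, reverse
Step 1:
                  C         M         A
  I           1.961   0.01204     5.371
  C           1.116     3.348    -1.116
  E           3.077      3.36     4.255
  solve Keq expr → x = -1.116; check Q = 0.03645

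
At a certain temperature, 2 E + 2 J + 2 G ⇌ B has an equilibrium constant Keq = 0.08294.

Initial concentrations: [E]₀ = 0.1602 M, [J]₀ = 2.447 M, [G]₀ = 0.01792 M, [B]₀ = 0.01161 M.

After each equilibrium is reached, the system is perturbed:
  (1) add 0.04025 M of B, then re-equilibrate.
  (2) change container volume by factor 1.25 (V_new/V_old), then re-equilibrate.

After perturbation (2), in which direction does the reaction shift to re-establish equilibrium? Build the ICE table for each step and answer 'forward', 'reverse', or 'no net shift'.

Q₀ = 235.3 vs Keq = 0.08294 ⇒ Q>K, reverse
Step 1:
                  E         J         G         B
  I          0.1602     2.447   0.01792   0.01161
  C         0.02316   0.02316   0.02316  -0.01158
  E          0.1834      2.47   0.04108 2.8718e-05
  solve Keq expr → x = -0.01158; check Q = 0.08294
Then add 0.04025 M of B.
Step 2:
                  E         J         G         B
  I          0.1834      2.47   0.04108   0.04028
  C         0.07947   0.07947   0.07947  -0.03974
  E          0.2628      2.55    0.1206 5.4135e-04
  solve Keq expr → x = -0.03974; check Q = 0.08294
Then change container volume by factor 1.25 (V_new/V_old).
Step 3:
                  E         J         G         B
  I          0.2103      2.04   0.09645 4.3308e-04
  C       5.7719e-04 5.7719e-04 5.7719e-04 -2.8860e-04
  E          0.2108      2.04   0.09702 1.4449e-04
  solve Keq expr → x = -2.8860e-04; check Q = 0.08294

Direction: reverse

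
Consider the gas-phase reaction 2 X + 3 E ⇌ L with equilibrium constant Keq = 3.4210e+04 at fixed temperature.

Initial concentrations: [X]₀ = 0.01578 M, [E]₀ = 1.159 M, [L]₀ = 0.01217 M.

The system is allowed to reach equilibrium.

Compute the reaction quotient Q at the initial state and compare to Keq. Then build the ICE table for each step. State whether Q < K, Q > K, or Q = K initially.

Q₀ = 31.39 vs Keq = 3.4210e+04 ⇒ Q<K, forward
Step 1:
                  X         E         L
  I         0.01578     1.159   0.01217
  C        -0.01515  -0.02273  0.007576
  E       6.2726e-04     1.136   0.01975
  solve Keq expr → x = 0.007576; check Q = 3.4210e+04

Q₀ = 31.39; Q < K (proceeds forward)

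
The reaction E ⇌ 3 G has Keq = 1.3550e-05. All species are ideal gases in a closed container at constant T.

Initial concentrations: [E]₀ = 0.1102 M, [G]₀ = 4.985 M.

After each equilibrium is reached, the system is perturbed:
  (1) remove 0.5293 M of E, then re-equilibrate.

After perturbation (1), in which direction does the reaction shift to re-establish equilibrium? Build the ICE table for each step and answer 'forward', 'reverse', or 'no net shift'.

Q₀ = 1124 vs Keq = 1.3550e-05 ⇒ Q>K, reverse
Step 1:
                    E           G
  I            0.1102       4.985
  C             1.652      -4.956
  E             1.762      0.0288
  solve Keq expr → x = -1.652; check Q = 1.3550e-05
Then remove 0.5293 M of E.
Step 2:
                    E           G
  I             1.233      0.0288
  C          0.001075   -0.003225
  E             1.234     0.02557
  solve Keq expr → x = -0.001075; check Q = 1.3550e-05

Direction: reverse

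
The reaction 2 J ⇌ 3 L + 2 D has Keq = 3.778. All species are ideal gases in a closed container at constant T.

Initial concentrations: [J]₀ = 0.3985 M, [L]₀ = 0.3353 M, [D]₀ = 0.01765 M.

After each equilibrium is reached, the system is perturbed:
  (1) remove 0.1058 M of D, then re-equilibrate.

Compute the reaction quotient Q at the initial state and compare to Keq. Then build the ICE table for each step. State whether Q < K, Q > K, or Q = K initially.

Q₀ = 7.3949e-05 vs Keq = 3.778 ⇒ Q<K, forward
Step 1:
                    J           L           D
  Initial      0.3985      0.3353     0.01765
  Change      -0.2909      0.4363      0.2909
  Equil        0.1076      0.7716      0.3085
  solve Keq expr → x = 0.1454; check Q = 3.778
Then remove 0.1058 M of D.
Step 2:
                    J           L           D
  Initial      0.1076      0.7716      0.2027
  Change     -0.02333       0.035     0.02333
  Equil       0.08427      0.8066      0.2261
  solve Keq expr → x = 0.01167; check Q = 3.778

Q₀ = 7.3949e-05; Q < K (proceeds forward)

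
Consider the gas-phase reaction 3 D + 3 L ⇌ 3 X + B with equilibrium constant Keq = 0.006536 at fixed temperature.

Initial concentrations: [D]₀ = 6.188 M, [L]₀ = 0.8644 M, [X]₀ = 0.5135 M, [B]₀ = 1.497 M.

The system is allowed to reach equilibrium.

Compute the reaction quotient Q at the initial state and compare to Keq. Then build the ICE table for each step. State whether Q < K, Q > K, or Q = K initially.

Q₀ = 0.001324; Q < K (proceeds forward)

Q₀ = 0.001324 vs Keq = 0.006536 ⇒ Q<K, forward
Step 1:
                  D         L         X         B
  Initial     6.188    0.8644    0.5135     1.497
  Change    -0.1658   -0.1658    0.1658   0.05528
  Equil       6.022    0.6986    0.6793     1.552
  solve Keq expr → x = 0.05528; check Q = 0.006536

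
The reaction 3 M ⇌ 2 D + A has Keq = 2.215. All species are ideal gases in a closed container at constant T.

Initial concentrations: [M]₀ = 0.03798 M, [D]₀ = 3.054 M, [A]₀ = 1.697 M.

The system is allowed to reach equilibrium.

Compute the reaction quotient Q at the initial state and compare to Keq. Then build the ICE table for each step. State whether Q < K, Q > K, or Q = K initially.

Q₀ = 2.8890e+05 vs Keq = 2.215 ⇒ Q>K, reverse
Step 1:
                  M         D         A
  Initial   0.03798     3.054     1.697
  Change      1.342   -0.8949   -0.4474
  Equil        1.38     2.159      1.25
  solve Keq expr → x = -0.4474; check Q = 2.215

Q₀ = 2.8890e+05; Q > K (proceeds reverse)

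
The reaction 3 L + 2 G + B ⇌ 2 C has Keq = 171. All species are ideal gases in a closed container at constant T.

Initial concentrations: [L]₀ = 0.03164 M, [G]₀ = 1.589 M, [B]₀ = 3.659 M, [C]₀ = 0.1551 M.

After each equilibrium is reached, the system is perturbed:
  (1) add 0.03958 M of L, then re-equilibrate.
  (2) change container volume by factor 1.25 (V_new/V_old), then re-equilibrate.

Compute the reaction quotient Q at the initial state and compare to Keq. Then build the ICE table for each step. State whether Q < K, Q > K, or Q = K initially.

Q₀ = 82.21; Q < K (proceeds forward)

Q₀ = 82.21 vs Keq = 171 ⇒ Q<K, forward
Step 1:
                   L          G          B          C
  I          0.03164      1.589      3.659     0.1551
  C        -0.006355  -0.004237  -0.002118   0.004237
  E          0.02529      1.585      3.657     0.1593
  solve Keq expr → x = 0.002118; check Q = 171
Then add 0.03958 M of L.
Step 2:
                   L          G          B          C
  I          0.06487      1.585      3.657     0.1593
  C         -0.03673   -0.02449   -0.01224    0.02449
  E          0.02814       1.56      3.645     0.1838
  solve Keq expr → x = 0.01224; check Q = 171
Then change container volume by factor 1.25 (V_new/V_old).
Step 3:
                   L          G          B          C
  I          0.02251      1.248      2.916     0.1471
  C         0.007066   0.004711   0.002355  -0.004711
  E          0.02957      1.253      2.918     0.1423
  solve Keq expr → x = -0.002355; check Q = 171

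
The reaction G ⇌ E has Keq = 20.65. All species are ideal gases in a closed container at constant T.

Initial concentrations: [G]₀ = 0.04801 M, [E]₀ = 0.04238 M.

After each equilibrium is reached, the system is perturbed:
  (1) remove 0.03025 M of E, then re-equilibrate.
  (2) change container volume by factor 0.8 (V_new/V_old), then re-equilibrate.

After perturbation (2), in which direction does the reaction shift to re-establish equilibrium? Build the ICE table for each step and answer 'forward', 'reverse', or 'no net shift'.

Direction: no net shift

Q₀ = 0.8827 vs Keq = 20.65 ⇒ Q<K, forward
Step 1:
                  G         E
  init      0.04801   0.04238
  Δ        -0.04383   0.04383
  eq       0.004175   0.08621
  solve Keq expr → x = 0.04383; check Q = 20.65
Then remove 0.03025 M of E.
Step 2:
                  G         E
  init     0.004175   0.05596
  Δ       -0.001397  0.001397
  eq       0.002778   0.05736
  solve Keq expr → x = 0.001397; check Q = 20.65
Then change container volume by factor 0.8 (V_new/V_old).
Step 3:
                  G         E
  init     0.003472    0.0717
  Δ               0         0
  eq       0.003472    0.0717
  solve Keq expr → x = 0; check Q = 20.65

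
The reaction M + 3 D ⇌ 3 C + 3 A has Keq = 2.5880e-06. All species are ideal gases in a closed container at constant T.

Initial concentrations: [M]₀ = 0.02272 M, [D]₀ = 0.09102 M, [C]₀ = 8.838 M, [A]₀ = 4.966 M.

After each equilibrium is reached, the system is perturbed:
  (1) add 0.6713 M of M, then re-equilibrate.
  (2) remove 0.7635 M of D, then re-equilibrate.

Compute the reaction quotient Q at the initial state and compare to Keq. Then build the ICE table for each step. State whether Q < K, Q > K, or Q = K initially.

Q₀ = 4.9347e+09; Q > K (proceeds reverse)

Q₀ = 4.9347e+09 vs Keq = 2.5880e-06 ⇒ Q>K, reverse
Step 1:
                  M         D         C         A
  init      0.02272   0.09102     8.838     4.966
  Δ           1.648     4.945    -4.945    -4.945
  eq          1.671     5.036     3.893   0.02108
  solve Keq expr → x = -1.648; check Q = 2.5880e-06
Then add 0.6713 M of M.
Step 2:
                  M         D         C         A
  init        2.342     5.036     3.893   0.02108
  Δ       -8.2723e-04 -0.002482  0.002482  0.002482
  eq          2.342     5.033     3.896   0.02356
  solve Keq expr → x = 8.2723e-04; check Q = 2.5880e-06
Then remove 0.7635 M of D.
Step 3:
                  M         D         C         A
  init        2.342      4.27     3.896   0.02356
  Δ        0.001178  0.003535 -0.003535 -0.003535
  eq          2.343     4.273     3.892   0.02002
  solve Keq expr → x = -0.001178; check Q = 2.5880e-06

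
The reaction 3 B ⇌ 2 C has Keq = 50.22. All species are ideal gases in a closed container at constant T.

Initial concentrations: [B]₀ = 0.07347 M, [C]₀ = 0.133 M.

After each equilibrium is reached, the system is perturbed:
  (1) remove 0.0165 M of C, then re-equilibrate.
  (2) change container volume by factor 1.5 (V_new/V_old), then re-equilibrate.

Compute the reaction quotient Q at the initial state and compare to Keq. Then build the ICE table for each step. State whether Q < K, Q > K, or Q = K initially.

Q₀ = 44.6 vs Keq = 50.22 ⇒ Q<K, forward
Step 1:
                  B         C
  I         0.07347     0.133
  C       -0.002305  0.001537
  E         0.07117    0.1345
  solve Keq expr → x = 7.6826e-04; check Q = 50.22
Then remove 0.0165 M of C.
Step 2:
                  B         C
  I         0.07117     0.118
  C       -0.004777  0.003184
  E         0.06639    0.1212
  solve Keq expr → x = 0.001592; check Q = 50.22
Then change container volume by factor 1.5 (V_new/V_old).
Step 3:
                  B         C
  I         0.04426   0.08081
  C        0.005002 -0.003334
  E         0.04926   0.07748
  solve Keq expr → x = -0.001667; check Q = 50.22

Q₀ = 44.6; Q < K (proceeds forward)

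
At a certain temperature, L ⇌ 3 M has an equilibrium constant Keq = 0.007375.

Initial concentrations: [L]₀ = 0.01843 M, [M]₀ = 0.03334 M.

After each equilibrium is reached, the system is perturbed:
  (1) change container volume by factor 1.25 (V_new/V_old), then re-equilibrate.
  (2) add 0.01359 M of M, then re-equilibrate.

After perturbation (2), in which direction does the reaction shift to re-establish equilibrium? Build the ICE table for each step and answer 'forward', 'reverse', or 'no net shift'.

Q₀ = 0.002011 vs Keq = 0.007375 ⇒ Q<K, forward
Step 1:
                    L           M
  I           0.01843     0.03334
  C         -0.004499      0.0135
  E           0.01393     0.04684
  solve Keq expr → x = 0.004499; check Q = 0.007375
Then change container volume by factor 1.25 (V_new/V_old).
Step 2:
                    L           M
  I           0.01114     0.03747
  C         -0.001379    0.004137
  E          0.009766     0.04161
  solve Keq expr → x = 0.001379; check Q = 0.007375
Then add 0.01359 M of M.
Step 3:
                    L           M
  I          0.009766      0.0552
  C          0.003168   -0.009505
  E           0.01293     0.04569
  solve Keq expr → x = -0.003168; check Q = 0.007375

Direction: reverse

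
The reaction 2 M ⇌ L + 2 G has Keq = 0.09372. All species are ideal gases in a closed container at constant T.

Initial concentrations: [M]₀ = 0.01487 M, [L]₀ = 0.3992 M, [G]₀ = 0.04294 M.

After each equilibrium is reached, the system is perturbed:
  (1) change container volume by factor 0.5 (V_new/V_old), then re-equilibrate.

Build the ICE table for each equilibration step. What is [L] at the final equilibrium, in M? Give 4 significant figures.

[L]_eq = 0.7704 M

Q₀ = 3.329 vs Keq = 0.09372 ⇒ Q>K, reverse
Step 1:
                    M           L           G
  Initial     0.01487      0.3992     0.04294
  Change      0.02388    -0.01194    -0.02388
  Equil       0.03875      0.3873     0.01906
  solve Keq expr → x = -0.01194; check Q = 0.09372
Then change container volume by factor 0.5 (V_new/V_old).
Step 2:
                    M           L           G
  Initial      0.0775      0.7745     0.03812
  Change     0.008225   -0.004113   -0.008225
  Equil       0.08572      0.7704      0.0299
  solve Keq expr → x = -0.004113; check Q = 0.09372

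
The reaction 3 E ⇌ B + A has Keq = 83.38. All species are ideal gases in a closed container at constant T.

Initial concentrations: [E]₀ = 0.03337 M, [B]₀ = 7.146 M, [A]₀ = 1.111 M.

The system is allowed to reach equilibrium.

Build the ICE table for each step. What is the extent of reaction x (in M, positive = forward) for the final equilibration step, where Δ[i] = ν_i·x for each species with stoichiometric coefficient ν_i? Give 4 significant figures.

Q₀ = 2.1365e+05 vs Keq = 83.38 ⇒ Q>K, reverse
Step 1:
                    E           B           A
  Initial     0.03337       7.146       1.111
  Change       0.4014     -0.1338     -0.1338
  Equil        0.4348       7.012      0.9772
  solve Keq expr → x = -0.1338; check Q = 83.38

x = -0.1338 M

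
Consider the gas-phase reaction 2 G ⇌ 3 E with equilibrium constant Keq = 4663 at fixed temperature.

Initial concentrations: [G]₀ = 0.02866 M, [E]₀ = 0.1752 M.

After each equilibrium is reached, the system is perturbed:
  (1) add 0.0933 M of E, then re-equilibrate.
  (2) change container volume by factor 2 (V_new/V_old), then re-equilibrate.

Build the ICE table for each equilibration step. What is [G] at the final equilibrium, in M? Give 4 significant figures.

[G]_eq = 8.8857e-04 M

Q₀ = 6.547 vs Keq = 4663 ⇒ Q<K, forward
Step 1:
                    G           E
  Initial     0.02866      0.1752
  Change     -0.02719     0.04079
  Equil       0.00147       0.216
  solve Keq expr → x = 0.0136; check Q = 4663
Then add 0.0933 M of E.
Step 2:
                    G           E
  Initial     0.00147      0.3093
  Change      0.00103   -0.001545
  Equil        0.0025      0.3077
  solve Keq expr → x = -5.1503e-04; check Q = 4663
Then change container volume by factor 2 (V_new/V_old).
Step 3:
                    G           E
  Initial     0.00125      0.1539
  Change  -3.6144e-04  5.4217e-04
  Equil    8.8857e-04      0.1544
  solve Keq expr → x = 1.8072e-04; check Q = 4663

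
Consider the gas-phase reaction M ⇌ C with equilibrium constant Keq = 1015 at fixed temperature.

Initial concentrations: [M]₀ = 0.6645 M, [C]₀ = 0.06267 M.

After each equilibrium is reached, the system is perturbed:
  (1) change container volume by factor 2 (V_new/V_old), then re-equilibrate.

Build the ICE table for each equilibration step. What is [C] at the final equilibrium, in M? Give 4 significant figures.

[C]_eq = 0.3632 M

Q₀ = 0.09431 vs Keq = 1015 ⇒ Q<K, forward
Step 1:
                  M         C
  I          0.6645   0.06267
  C         -0.6638    0.6638
  E       7.1572e-04    0.7265
  solve Keq expr → x = 0.6638; check Q = 1015
Then change container volume by factor 2 (V_new/V_old).
Step 2:
                  M         C
  I       3.5786e-04    0.3632
  C               0         0
  E       3.5786e-04    0.3632
  solve Keq expr → x = 0; check Q = 1015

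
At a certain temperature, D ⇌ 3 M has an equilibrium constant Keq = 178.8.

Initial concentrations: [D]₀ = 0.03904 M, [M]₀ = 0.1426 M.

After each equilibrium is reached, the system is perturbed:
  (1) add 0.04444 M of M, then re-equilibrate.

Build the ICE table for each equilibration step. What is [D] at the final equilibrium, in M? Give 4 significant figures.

[D]_eq = 1.5665e-04 M

Q₀ = 0.07428 vs Keq = 178.8 ⇒ Q<K, forward
Step 1:
                    D           M
  init        0.03904      0.1426
  Δ          -0.03894      0.1168
  eq       9.7651e-05      0.2594
  solve Keq expr → x = 0.03894; check Q = 178.8
Then add 0.04444 M of M.
Step 2:
                    D           M
  init     9.7651e-05      0.3039
  Δ        5.8996e-05 -1.7699e-04
  eq       1.5665e-04      0.3037
  solve Keq expr → x = -5.8996e-05; check Q = 178.8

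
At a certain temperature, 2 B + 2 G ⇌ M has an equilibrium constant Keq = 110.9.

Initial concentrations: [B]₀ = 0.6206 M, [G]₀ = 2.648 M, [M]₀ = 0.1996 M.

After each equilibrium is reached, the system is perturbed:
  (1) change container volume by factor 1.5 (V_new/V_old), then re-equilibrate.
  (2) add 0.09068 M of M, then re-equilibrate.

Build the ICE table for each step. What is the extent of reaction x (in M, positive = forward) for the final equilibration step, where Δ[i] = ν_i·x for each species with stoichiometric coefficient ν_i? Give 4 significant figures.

Q₀ = 0.07391 vs Keq = 110.9 ⇒ Q<K, forward
Step 1:
                  B         G         M
  I          0.6206     2.648    0.1996
  C         -0.5882   -0.5882    0.2941
  E         0.03239      2.06    0.4937
  solve Keq expr → x = 0.2941; check Q = 110.9
Then change container volume by factor 1.5 (V_new/V_old).
Step 2:
                  B         G         M
  I         0.02159     1.373    0.3291
  C         0.01708   0.01708 -0.008539
  E         0.03867      1.39    0.3206
  solve Keq expr → x = -0.008539; check Q = 110.9
Then add 0.09068 M of M.
Step 3:
                  B         G         M
  I         0.03867      1.39    0.4113
  C        0.004848  0.004848 -0.002424
  E         0.04352     1.395    0.4089
  solve Keq expr → x = -0.002424; check Q = 110.9

x = -0.002424 M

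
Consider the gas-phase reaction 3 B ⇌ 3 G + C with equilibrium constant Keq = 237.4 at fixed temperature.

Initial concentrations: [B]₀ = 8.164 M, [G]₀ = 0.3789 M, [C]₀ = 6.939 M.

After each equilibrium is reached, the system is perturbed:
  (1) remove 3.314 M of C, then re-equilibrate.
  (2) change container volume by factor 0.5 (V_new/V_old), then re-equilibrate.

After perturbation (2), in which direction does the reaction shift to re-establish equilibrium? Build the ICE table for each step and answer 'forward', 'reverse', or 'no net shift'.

Direction: reverse

Q₀ = 6.9368e-04 vs Keq = 237.4 ⇒ Q<K, forward
Step 1:
                  B         G         C
  init        8.164    0.3789     6.939
  Δ          -6.019     6.019     2.006
  eq          2.145     6.398     8.945
  solve Keq expr → x = 2.006; check Q = 237.4
Then remove 3.314 M of C.
Step 2:
                  B         G         C
  init        2.145     6.398     5.631
  Δ         -0.2315    0.2315   0.07715
  eq          1.913     6.629     5.709
  solve Keq expr → x = 0.07715; check Q = 237.4
Then change container volume by factor 0.5 (V_new/V_old).
Step 3:
                  B         G         C
  init        3.827     13.26     11.42
  Δ          0.7063   -0.7063   -0.2354
  eq          4.533     12.55     11.18
  solve Keq expr → x = -0.2354; check Q = 237.4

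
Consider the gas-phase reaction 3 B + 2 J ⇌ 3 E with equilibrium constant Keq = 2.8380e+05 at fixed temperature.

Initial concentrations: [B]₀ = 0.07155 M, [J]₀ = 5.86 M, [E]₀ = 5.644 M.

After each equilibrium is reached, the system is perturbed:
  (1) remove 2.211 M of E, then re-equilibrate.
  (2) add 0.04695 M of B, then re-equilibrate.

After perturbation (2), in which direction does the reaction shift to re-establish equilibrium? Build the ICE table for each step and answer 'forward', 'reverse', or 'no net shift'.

Q₀ = 1.4293e+04 vs Keq = 2.8380e+05 ⇒ Q<K, forward
Step 1:
                  B         J         E
  init      0.07155      5.86     5.644
  Δ        -0.04483  -0.02988   0.04483
  eq        0.02672      5.83     5.689
  solve Keq expr → x = 0.01494; check Q = 2.8380e+05
Then remove 2.211 M of E.
Step 2:
                  B         J         E
  init      0.02672      5.83     3.478
  Δ        -0.01033 -0.006883   0.01033
  eq         0.0164     5.823     3.488
  solve Keq expr → x = 0.003442; check Q = 2.8380e+05
Then add 0.04695 M of B.
Step 3:
                  B         J         E
  init      0.06335     5.823     3.488
  Δ        -0.04667  -0.03111   0.04667
  eq        0.01668     5.792     3.535
  solve Keq expr → x = 0.01556; check Q = 2.8380e+05

Direction: forward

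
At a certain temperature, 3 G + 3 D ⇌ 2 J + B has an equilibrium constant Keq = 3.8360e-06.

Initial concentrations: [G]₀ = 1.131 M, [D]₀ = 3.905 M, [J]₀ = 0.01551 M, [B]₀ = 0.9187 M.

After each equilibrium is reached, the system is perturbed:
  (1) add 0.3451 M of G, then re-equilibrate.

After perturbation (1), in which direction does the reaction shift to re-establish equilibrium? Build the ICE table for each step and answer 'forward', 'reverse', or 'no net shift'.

Q₀ = 2.5653e-06 vs Keq = 3.8360e-06 ⇒ Q<K, forward
Step 1:
                  G         D         J         B
  I           1.131     3.905   0.01551    0.9187
  C        -0.00492  -0.00492   0.00328   0.00164
  E           1.126       3.9   0.01879    0.9203
  solve Keq expr → x = 0.00164; check Q = 3.8360e-06
Then add 0.3451 M of G.
Step 2:
                  G         D         J         B
  I           1.471       3.9   0.01879    0.9203
  C        -0.01304  -0.01304  0.008693  0.004347
  E           1.458     3.887   0.02748    0.9247
  solve Keq expr → x = 0.004347; check Q = 3.8360e-06

Direction: forward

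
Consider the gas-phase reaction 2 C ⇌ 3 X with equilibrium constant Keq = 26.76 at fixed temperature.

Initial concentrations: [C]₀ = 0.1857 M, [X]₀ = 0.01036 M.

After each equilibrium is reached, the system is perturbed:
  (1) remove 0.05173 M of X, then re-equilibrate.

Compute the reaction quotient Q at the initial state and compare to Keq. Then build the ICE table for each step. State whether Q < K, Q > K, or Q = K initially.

Q₀ = 3.2244e-05; Q < K (proceeds forward)

Q₀ = 3.2244e-05 vs Keq = 26.76 ⇒ Q<K, forward
Step 1:
                    C           X
  Initial      0.1857     0.01036
  Change      -0.1612      0.2418
  Equil       0.02448      0.2522
  solve Keq expr → x = 0.08061; check Q = 26.76
Then remove 0.05173 M of X.
Step 2:
                    C           X
  Initial     0.02448      0.2005
  Change    -0.005959    0.008938
  Equil       0.01852      0.2094
  solve Keq expr → x = 0.002979; check Q = 26.76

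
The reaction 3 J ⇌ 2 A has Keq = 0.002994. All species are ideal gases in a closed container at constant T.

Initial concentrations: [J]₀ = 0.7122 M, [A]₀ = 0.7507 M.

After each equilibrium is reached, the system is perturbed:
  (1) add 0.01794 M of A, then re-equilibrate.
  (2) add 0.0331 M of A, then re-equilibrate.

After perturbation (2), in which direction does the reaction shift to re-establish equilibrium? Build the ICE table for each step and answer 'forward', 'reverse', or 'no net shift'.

Q₀ = 1.56 vs Keq = 0.002994 ⇒ Q>K, reverse
Step 1:
                   J          A
  I           0.7122     0.7507
  C           0.9501    -0.6334
  E            1.662     0.1173
  solve Keq expr → x = -0.3167; check Q = 0.002994
Then add 0.01794 M of A.
Step 2:
                   J          A
  I            1.662     0.1352
  C          0.02321   -0.01548
  E            1.686     0.1197
  solve Keq expr → x = -0.007738; check Q = 0.002994
Then add 0.0331 M of A.
Step 3:
                   J          A
  I            1.686     0.1528
  C          0.04277   -0.02851
  E            1.728     0.1243
  solve Keq expr → x = -0.01426; check Q = 0.002994

Direction: reverse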